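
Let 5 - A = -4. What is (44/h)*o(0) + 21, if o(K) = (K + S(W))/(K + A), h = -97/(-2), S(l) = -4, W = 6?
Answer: 17981/873 ≈ 20.597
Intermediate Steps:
A = 9 (A = 5 - 1*(-4) = 5 + 4 = 9)
h = 97/2 (h = -97*(-½) = 97/2 ≈ 48.500)
o(K) = (-4 + K)/(9 + K) (o(K) = (K - 4)/(K + 9) = (-4 + K)/(9 + K))
(44/h)*o(0) + 21 = (44/(97/2))*((-4 + 0)/(9 + 0)) + 21 = (44*(2/97))*(-4/9) + 21 = 88*((⅑)*(-4))/97 + 21 = (88/97)*(-4/9) + 21 = -352/873 + 21 = 17981/873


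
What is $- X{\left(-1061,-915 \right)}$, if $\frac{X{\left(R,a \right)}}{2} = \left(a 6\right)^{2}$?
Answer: $-60280200$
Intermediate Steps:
$X{\left(R,a \right)} = 72 a^{2}$ ($X{\left(R,a \right)} = 2 \left(a 6\right)^{2} = 2 \left(6 a\right)^{2} = 2 \cdot 36 a^{2} = 72 a^{2}$)
$- X{\left(-1061,-915 \right)} = - 72 \left(-915\right)^{2} = - 72 \cdot 837225 = \left(-1\right) 60280200 = -60280200$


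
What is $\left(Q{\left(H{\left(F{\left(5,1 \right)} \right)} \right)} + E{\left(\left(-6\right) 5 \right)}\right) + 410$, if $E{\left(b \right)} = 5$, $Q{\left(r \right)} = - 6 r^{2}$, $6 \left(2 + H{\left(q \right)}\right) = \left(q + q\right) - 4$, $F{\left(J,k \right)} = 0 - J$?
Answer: $\frac{907}{3} \approx 302.33$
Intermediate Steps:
$F{\left(J,k \right)} = - J$
$H{\left(q \right)} = - \frac{8}{3} + \frac{q}{3}$ ($H{\left(q \right)} = -2 + \frac{\left(q + q\right) - 4}{6} = -2 + \frac{2 q - 4}{6} = -2 + \frac{-4 + 2 q}{6} = -2 + \left(- \frac{2}{3} + \frac{q}{3}\right) = - \frac{8}{3} + \frac{q}{3}$)
$\left(Q{\left(H{\left(F{\left(5,1 \right)} \right)} \right)} + E{\left(\left(-6\right) 5 \right)}\right) + 410 = \left(- 6 \left(- \frac{8}{3} + \frac{\left(-1\right) 5}{3}\right)^{2} + 5\right) + 410 = \left(- 6 \left(- \frac{8}{3} + \frac{1}{3} \left(-5\right)\right)^{2} + 5\right) + 410 = \left(- 6 \left(- \frac{8}{3} - \frac{5}{3}\right)^{2} + 5\right) + 410 = \left(- 6 \left(- \frac{13}{3}\right)^{2} + 5\right) + 410 = \left(\left(-6\right) \frac{169}{9} + 5\right) + 410 = \left(- \frac{338}{3} + 5\right) + 410 = - \frac{323}{3} + 410 = \frac{907}{3}$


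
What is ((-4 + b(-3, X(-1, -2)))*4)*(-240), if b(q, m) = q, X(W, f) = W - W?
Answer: 6720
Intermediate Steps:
X(W, f) = 0
((-4 + b(-3, X(-1, -2)))*4)*(-240) = ((-4 - 3)*4)*(-240) = -7*4*(-240) = -28*(-240) = 6720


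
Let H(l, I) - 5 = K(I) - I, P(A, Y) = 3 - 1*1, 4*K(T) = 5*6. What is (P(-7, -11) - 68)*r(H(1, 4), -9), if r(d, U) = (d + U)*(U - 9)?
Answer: -594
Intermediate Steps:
K(T) = 15/2 (K(T) = (5*6)/4 = (1/4)*30 = 15/2)
P(A, Y) = 2 (P(A, Y) = 3 - 1 = 2)
H(l, I) = 25/2 - I (H(l, I) = 5 + (15/2 - I) = 25/2 - I)
r(d, U) = (-9 + U)*(U + d) (r(d, U) = (U + d)*(-9 + U) = (-9 + U)*(U + d))
(P(-7, -11) - 68)*r(H(1, 4), -9) = (2 - 68)*((-9)**2 - 9*(-9) - 9*(25/2 - 1*4) - 9*(25/2 - 1*4)) = -66*(81 + 81 - 9*(25/2 - 4) - 9*(25/2 - 4)) = -66*(81 + 81 - 9*17/2 - 9*17/2) = -66*(81 + 81 - 153/2 - 153/2) = -66*9 = -594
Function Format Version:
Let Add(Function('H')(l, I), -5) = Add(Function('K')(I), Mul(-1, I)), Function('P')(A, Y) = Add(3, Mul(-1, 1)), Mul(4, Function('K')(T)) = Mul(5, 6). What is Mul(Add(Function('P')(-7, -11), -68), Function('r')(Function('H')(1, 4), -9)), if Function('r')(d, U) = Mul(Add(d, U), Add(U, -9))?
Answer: -594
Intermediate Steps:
Function('K')(T) = Rational(15, 2) (Function('K')(T) = Mul(Rational(1, 4), Mul(5, 6)) = Mul(Rational(1, 4), 30) = Rational(15, 2))
Function('P')(A, Y) = 2 (Function('P')(A, Y) = Add(3, -1) = 2)
Function('H')(l, I) = Add(Rational(25, 2), Mul(-1, I)) (Function('H')(l, I) = Add(5, Add(Rational(15, 2), Mul(-1, I))) = Add(Rational(25, 2), Mul(-1, I)))
Function('r')(d, U) = Mul(Add(-9, U), Add(U, d)) (Function('r')(d, U) = Mul(Add(U, d), Add(-9, U)) = Mul(Add(-9, U), Add(U, d)))
Mul(Add(Function('P')(-7, -11), -68), Function('r')(Function('H')(1, 4), -9)) = Mul(Add(2, -68), Add(Pow(-9, 2), Mul(-9, -9), Mul(-9, Add(Rational(25, 2), Mul(-1, 4))), Mul(-9, Add(Rational(25, 2), Mul(-1, 4))))) = Mul(-66, Add(81, 81, Mul(-9, Add(Rational(25, 2), -4)), Mul(-9, Add(Rational(25, 2), -4)))) = Mul(-66, Add(81, 81, Mul(-9, Rational(17, 2)), Mul(-9, Rational(17, 2)))) = Mul(-66, Add(81, 81, Rational(-153, 2), Rational(-153, 2))) = Mul(-66, 9) = -594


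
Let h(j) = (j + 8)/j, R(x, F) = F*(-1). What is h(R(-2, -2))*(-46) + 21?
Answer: -209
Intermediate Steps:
R(x, F) = -F
h(j) = (8 + j)/j
h(R(-2, -2))*(-46) + 21 = ((8 - 1*(-2))/((-1*(-2))))*(-46) + 21 = ((8 + 2)/2)*(-46) + 21 = ((½)*10)*(-46) + 21 = 5*(-46) + 21 = -230 + 21 = -209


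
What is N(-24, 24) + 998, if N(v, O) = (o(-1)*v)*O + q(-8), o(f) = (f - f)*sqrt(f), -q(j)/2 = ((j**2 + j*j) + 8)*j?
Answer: 3174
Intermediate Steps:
q(j) = -2*j*(8 + 2*j**2) (q(j) = -2*((j**2 + j*j) + 8)*j = -2*((j**2 + j**2) + 8)*j = -2*(2*j**2 + 8)*j = -2*(8 + 2*j**2)*j = -2*j*(8 + 2*j**2))
o(f) = 0 (o(f) = 0*sqrt(f) = 0)
N(v, O) = 2176 (N(v, O) = (0*v)*O - 4*(-8)*(4 + (-8)**2) = 0*O - 4*(-8)*(4 + 64) = 0 - 4*(-8)*68 = 0 + 2176 = 2176)
N(-24, 24) + 998 = 2176 + 998 = 3174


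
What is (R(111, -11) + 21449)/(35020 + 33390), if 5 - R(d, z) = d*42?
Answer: 8396/34205 ≈ 0.24546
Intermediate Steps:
R(d, z) = 5 - 42*d (R(d, z) = 5 - d*42 = 5 - 42*d)
(R(111, -11) + 21449)/(35020 + 33390) = ((5 - 42*111) + 21449)/(35020 + 33390) = ((5 - 4662) + 21449)/68410 = (-4657 + 21449)*(1/68410) = 16792*(1/68410) = 8396/34205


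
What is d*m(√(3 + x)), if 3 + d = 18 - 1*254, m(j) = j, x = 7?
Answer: -239*√10 ≈ -755.78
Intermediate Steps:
d = -239 (d = -3 + (18 - 1*254) = -3 + (18 - 254) = -3 - 236 = -239)
d*m(√(3 + x)) = -239*√(3 + 7) = -239*√10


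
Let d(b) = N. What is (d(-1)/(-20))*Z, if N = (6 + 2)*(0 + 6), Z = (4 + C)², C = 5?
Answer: -972/5 ≈ -194.40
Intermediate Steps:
Z = 81 (Z = (4 + 5)² = 9² = 81)
N = 48 (N = 8*6 = 48)
d(b) = 48
(d(-1)/(-20))*Z = (48/(-20))*81 = -1/20*48*81 = -12/5*81 = -972/5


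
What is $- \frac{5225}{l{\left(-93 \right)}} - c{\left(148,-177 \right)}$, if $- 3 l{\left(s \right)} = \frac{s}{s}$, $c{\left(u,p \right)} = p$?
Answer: $15852$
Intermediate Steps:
$l{\left(s \right)} = - \frac{1}{3}$ ($l{\left(s \right)} = - \frac{s \frac{1}{s}}{3} = \left(- \frac{1}{3}\right) 1 = - \frac{1}{3}$)
$- \frac{5225}{l{\left(-93 \right)}} - c{\left(148,-177 \right)} = - \frac{5225}{- \frac{1}{3}} - -177 = \left(-5225\right) \left(-3\right) + 177 = 15675 + 177 = 15852$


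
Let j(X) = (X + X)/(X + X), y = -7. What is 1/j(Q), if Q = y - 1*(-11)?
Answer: 1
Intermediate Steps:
Q = 4 (Q = -7 - 1*(-11) = -7 + 11 = 4)
j(X) = 1 (j(X) = (2*X)/((2*X)) = (2*X)*(1/(2*X)) = 1)
1/j(Q) = 1/1 = 1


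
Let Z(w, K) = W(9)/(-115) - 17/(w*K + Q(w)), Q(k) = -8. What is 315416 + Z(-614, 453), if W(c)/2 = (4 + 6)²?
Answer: 2017846963591/6397450 ≈ 3.1541e+5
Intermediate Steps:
W(c) = 200 (W(c) = 2*(4 + 6)² = 2*10² = 2*100 = 200)
Z(w, K) = -40/23 - 17/(-8 + K*w) (Z(w, K) = 200/(-115) - 17/(w*K - 8) = 200*(-1/115) - 17/(K*w - 8) = -40/23 - 17/(-8 + K*w))
315416 + Z(-614, 453) = 315416 + (-71 - 40*453*(-614))/(23*(-8 + 453*(-614))) = 315416 + (-71 + 11125680)/(23*(-8 - 278142)) = 315416 + (1/23)*11125609/(-278150) = 315416 + (1/23)*(-1/278150)*11125609 = 315416 - 11125609/6397450 = 2017846963591/6397450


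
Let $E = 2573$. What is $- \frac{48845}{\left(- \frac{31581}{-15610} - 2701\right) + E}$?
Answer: $\frac{762470450}{1966499} \approx 387.73$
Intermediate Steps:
$- \frac{48845}{\left(- \frac{31581}{-15610} - 2701\right) + E} = - \frac{48845}{\left(- \frac{31581}{-15610} - 2701\right) + 2573} = - \frac{48845}{\left(\left(-31581\right) \left(- \frac{1}{15610}\right) - 2701\right) + 2573} = - \frac{48845}{\left(\frac{31581}{15610} - 2701\right) + 2573} = - \frac{48845}{- \frac{42131029}{15610} + 2573} = - \frac{48845}{- \frac{1966499}{15610}} = \left(-48845\right) \left(- \frac{15610}{1966499}\right) = \frac{762470450}{1966499}$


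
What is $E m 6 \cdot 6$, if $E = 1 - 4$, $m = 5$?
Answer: $-540$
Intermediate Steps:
$E = -3$ ($E = 1 - 4 = -3$)
$E m 6 \cdot 6 = - 3 \cdot 5 \cdot 6 \cdot 6 = - 3 \cdot 30 \cdot 6 = \left(-3\right) 180 = -540$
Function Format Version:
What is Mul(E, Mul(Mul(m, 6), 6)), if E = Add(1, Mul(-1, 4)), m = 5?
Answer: -540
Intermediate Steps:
E = -3 (E = Add(1, -4) = -3)
Mul(E, Mul(Mul(m, 6), 6)) = Mul(-3, Mul(Mul(5, 6), 6)) = Mul(-3, Mul(30, 6)) = Mul(-3, 180) = -540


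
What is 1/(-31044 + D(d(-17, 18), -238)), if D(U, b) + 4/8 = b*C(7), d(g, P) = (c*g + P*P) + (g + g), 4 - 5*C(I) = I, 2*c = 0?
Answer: -10/309017 ≈ -3.2361e-5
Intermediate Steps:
c = 0 (c = (½)*0 = 0)
C(I) = ⅘ - I/5
d(g, P) = P² + 2*g (d(g, P) = (0*g + P*P) + (g + g) = (0 + P²) + 2*g = P² + 2*g)
D(U, b) = -½ - 3*b/5 (D(U, b) = -½ + b*(⅘ - ⅕*7) = -½ + b*(⅘ - 7/5) = -½ + b*(-⅗) = -½ - 3*b/5)
1/(-31044 + D(d(-17, 18), -238)) = 1/(-31044 + (-½ - ⅗*(-238))) = 1/(-31044 + (-½ + 714/5)) = 1/(-31044 + 1423/10) = 1/(-309017/10) = -10/309017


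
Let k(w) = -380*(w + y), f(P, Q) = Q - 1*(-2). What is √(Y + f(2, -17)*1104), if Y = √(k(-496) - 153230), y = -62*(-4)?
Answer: √(-16560 + I*√58990) ≈ 0.9437 + 128.69*I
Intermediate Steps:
y = 248
f(P, Q) = 2 + Q (f(P, Q) = Q + 2 = 2 + Q)
k(w) = -94240 - 380*w (k(w) = -380*(w + 248) = -380*(248 + w) = -94240 - 380*w)
Y = I*√58990 (Y = √((-94240 - 380*(-496)) - 153230) = √((-94240 + 188480) - 153230) = √(94240 - 153230) = √(-58990) = I*√58990 ≈ 242.88*I)
√(Y + f(2, -17)*1104) = √(I*√58990 + (2 - 17)*1104) = √(I*√58990 - 15*1104) = √(I*√58990 - 16560) = √(-16560 + I*√58990)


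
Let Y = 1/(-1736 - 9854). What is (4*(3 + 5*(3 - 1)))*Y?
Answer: -26/5795 ≈ -0.0044866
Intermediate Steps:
Y = -1/11590 (Y = 1/(-11590) = -1/11590 ≈ -8.6281e-5)
(4*(3 + 5*(3 - 1)))*Y = (4*(3 + 5*(3 - 1)))*(-1/11590) = (4*(3 + 5*2))*(-1/11590) = (4*(3 + 10))*(-1/11590) = (4*13)*(-1/11590) = 52*(-1/11590) = -26/5795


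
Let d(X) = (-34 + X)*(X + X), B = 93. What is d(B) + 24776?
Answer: 35750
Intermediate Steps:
d(X) = 2*X*(-34 + X) (d(X) = (-34 + X)*(2*X) = 2*X*(-34 + X))
d(B) + 24776 = 2*93*(-34 + 93) + 24776 = 2*93*59 + 24776 = 10974 + 24776 = 35750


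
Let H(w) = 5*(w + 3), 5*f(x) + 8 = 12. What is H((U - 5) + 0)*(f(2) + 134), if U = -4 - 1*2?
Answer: -5392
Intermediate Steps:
f(x) = 4/5 (f(x) = -8/5 + (1/5)*12 = -8/5 + 12/5 = 4/5)
U = -6 (U = -4 - 2 = -6)
H(w) = 15 + 5*w (H(w) = 5*(3 + w) = 15 + 5*w)
H((U - 5) + 0)*(f(2) + 134) = (15 + 5*((-6 - 5) + 0))*(4/5 + 134) = (15 + 5*(-11 + 0))*(674/5) = (15 + 5*(-11))*(674/5) = (15 - 55)*(674/5) = -40*674/5 = -5392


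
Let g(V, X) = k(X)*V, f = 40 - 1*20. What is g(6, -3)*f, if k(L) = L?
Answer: -360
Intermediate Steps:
f = 20 (f = 40 - 20 = 20)
g(V, X) = V*X (g(V, X) = X*V = V*X)
g(6, -3)*f = (6*(-3))*20 = -18*20 = -360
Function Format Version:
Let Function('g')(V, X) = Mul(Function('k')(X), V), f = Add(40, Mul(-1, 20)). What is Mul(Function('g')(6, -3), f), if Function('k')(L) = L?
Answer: -360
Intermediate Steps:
f = 20 (f = Add(40, -20) = 20)
Function('g')(V, X) = Mul(V, X) (Function('g')(V, X) = Mul(X, V) = Mul(V, X))
Mul(Function('g')(6, -3), f) = Mul(Mul(6, -3), 20) = Mul(-18, 20) = -360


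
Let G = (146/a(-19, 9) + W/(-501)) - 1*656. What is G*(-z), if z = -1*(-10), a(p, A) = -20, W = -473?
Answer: 3318403/501 ≈ 6623.6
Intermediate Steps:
z = 10
G = -3318403/5010 (G = (146/(-20) - 473/(-501)) - 1*656 = (146*(-1/20) - 473*(-1/501)) - 656 = (-73/10 + 473/501) - 656 = -31843/5010 - 656 = -3318403/5010 ≈ -662.36)
G*(-z) = -(-3318403)*10/5010 = -3318403/5010*(-10) = 3318403/501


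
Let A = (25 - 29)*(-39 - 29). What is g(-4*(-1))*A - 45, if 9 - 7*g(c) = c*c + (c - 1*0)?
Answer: -3307/7 ≈ -472.43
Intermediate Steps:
g(c) = 9/7 - c/7 - c²/7 (g(c) = 9/7 - (c*c + (c - 1*0))/7 = 9/7 - (c² + (c + 0))/7 = 9/7 - (c² + c)/7 = 9/7 - (c + c²)/7 = 9/7 + (-c/7 - c²/7) = 9/7 - c/7 - c²/7)
A = 272 (A = -4*(-68) = 272)
g(-4*(-1))*A - 45 = (9/7 - (-4)*(-1)/7 - (-4*(-1))²/7)*272 - 45 = (9/7 - ⅐*4 - ⅐*4²)*272 - 45 = (9/7 - 4/7 - ⅐*16)*272 - 45 = (9/7 - 4/7 - 16/7)*272 - 45 = -11/7*272 - 45 = -2992/7 - 45 = -3307/7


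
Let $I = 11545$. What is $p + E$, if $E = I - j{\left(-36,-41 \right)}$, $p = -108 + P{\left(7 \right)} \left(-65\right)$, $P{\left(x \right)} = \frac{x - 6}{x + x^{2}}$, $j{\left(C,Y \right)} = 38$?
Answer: $\frac{638279}{56} \approx 11398.0$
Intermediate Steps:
$P{\left(x \right)} = \frac{-6 + x}{x + x^{2}}$
$p = - \frac{6113}{56}$ ($p = -108 + \frac{-6 + 7}{7 \left(1 + 7\right)} \left(-65\right) = -108 + \frac{1}{7} \cdot \frac{1}{8} \cdot 1 \left(-65\right) = -108 + \frac{1}{56} \left(-65\right) = -108 - \frac{65}{56} = - \frac{6113}{56} \approx -109.16$)
$E = 11507$ ($E = 11545 - 38 = 11507$)
$p + E = - \frac{6113}{56} + 11507 = \frac{638279}{56}$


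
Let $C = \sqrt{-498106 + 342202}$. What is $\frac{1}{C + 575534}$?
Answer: $\frac{9923}{5711026570} - \frac{4 i \sqrt{609}}{82809885265} \approx 1.7375 \cdot 10^{-6} - 1.192 \cdot 10^{-9} i$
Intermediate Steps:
$C = 16 i \sqrt{609}$ ($C = \sqrt{-155904} = 16 i \sqrt{609} \approx 394.85 i$)
$\frac{1}{C + 575534} = \frac{1}{16 i \sqrt{609} + 575534} = \frac{1}{575534 + 16 i \sqrt{609}}$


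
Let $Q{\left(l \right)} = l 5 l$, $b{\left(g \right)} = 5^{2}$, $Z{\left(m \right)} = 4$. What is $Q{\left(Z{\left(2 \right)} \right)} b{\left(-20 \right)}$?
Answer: $2000$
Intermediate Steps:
$b{\left(g \right)} = 25$
$Q{\left(l \right)} = 5 l^{2}$ ($Q{\left(l \right)} = 5 l l = 5 l^{2}$)
$Q{\left(Z{\left(2 \right)} \right)} b{\left(-20 \right)} = 5 \cdot 4^{2} \cdot 25 = 5 \cdot 16 \cdot 25 = 80 \cdot 25 = 2000$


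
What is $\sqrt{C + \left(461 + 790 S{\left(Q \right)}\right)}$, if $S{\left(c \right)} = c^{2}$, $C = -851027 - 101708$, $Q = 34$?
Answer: $i \sqrt{39034} \approx 197.57 i$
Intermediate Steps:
$C = -952735$
$\sqrt{C + \left(461 + 790 S{\left(Q \right)}\right)} = \sqrt{-952735 + \left(461 + 790 \cdot 34^{2}\right)} = \sqrt{-952735 + \left(461 + 790 \cdot 1156\right)} = \sqrt{-952735 + \left(461 + 913240\right)} = \sqrt{-952735 + 913701} = \sqrt{-39034} = i \sqrt{39034}$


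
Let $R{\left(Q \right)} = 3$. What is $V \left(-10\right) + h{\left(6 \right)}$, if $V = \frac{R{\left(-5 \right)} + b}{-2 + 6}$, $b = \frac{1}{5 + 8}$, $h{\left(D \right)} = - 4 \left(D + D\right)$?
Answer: $- \frac{724}{13} \approx -55.692$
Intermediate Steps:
$h{\left(D \right)} = - 8 D$ ($h{\left(D \right)} = - 4 \cdot 2 D = - 8 D$)
$b = \frac{1}{13} \approx 0.076923$
$V = \frac{10}{13}$ ($V = \frac{3 + \frac{1}{13}}{-2 + 6} = \frac{40}{13 \cdot 4} = \frac{40}{13} \cdot \frac{1}{4} = \frac{10}{13} \approx 0.76923$)
$V \left(-10\right) + h{\left(6 \right)} = \frac{10}{13} \left(-10\right) - 48 = - \frac{100}{13} - 48 = - \frac{724}{13}$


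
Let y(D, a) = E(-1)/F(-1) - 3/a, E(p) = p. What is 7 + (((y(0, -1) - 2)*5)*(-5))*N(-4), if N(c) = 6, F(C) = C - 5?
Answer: -168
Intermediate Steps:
F(C) = -5 + C
y(D, a) = 1/6 - 3/a (y(D, a) = -1/(-5 - 1) - 3/a = -1/(-6) - 3/a = -1*(-1/6) - 3/a = 1/6 - 3/a)
7 + (((y(0, -1) - 2)*5)*(-5))*N(-4) = 7 + ((((1/6)*(-18 - 1)/(-1) - 2)*5)*(-5))*6 = 7 + ((((1/6)*(-1)*(-19) - 2)*5)*(-5))*6 = 7 + (((19/6 - 2)*5)*(-5))*6 = 7 + (((7/6)*5)*(-5))*6 = 7 + ((35/6)*(-5))*6 = 7 - 175/6*6 = 7 - 175 = -168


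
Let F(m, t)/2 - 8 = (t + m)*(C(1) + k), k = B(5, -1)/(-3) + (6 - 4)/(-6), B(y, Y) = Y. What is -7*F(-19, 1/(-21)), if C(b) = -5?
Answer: -4336/3 ≈ -1445.3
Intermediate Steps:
k = 0 (k = -1/(-3) + (6 - 4)/(-6) = -1*(-⅓) + 2*(-⅙) = ⅓ - ⅓ = 0)
F(m, t) = 16 - 10*m - 10*t (F(m, t) = 16 + 2*((t + m)*(-5 + 0)) = 16 + 2*((m + t)*(-5)) = 16 + 2*(-5*m - 5*t) = 16 + (-10*m - 10*t) = 16 - 10*m - 10*t)
-7*F(-19, 1/(-21)) = -7*(16 - 10*(-19) - 10/(-21)) = -7*(16 + 190 - 10*(-1)/21) = -7*(16 + 190 - 10*(-1/21)) = -7*(16 + 190 + 10/21) = -7*4336/21 = -4336/3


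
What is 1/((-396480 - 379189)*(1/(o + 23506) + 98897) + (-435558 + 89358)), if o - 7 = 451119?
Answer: -474632/36409819665498845 ≈ -1.3036e-11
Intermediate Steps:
o = 451126 (o = 7 + 451119 = 451126)
1/((-396480 - 379189)*(1/(o + 23506) + 98897) + (-435558 + 89358)) = 1/((-396480 - 379189)*(1/(451126 + 23506) + 98897) + (-435558 + 89358)) = 1/(-775669*(1/474632 + 98897) - 346200) = 1/(-775669*46939680905/474632 - 346200) = 1/(-36409655347900445/474632 - 346200) = 1/(-36409819665498845/474632) = -474632/36409819665498845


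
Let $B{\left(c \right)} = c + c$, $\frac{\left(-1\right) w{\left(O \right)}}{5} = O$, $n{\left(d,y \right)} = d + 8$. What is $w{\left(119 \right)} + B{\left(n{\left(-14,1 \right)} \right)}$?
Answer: $-607$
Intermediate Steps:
$n{\left(d,y \right)} = 8 + d$
$w{\left(O \right)} = - 5 O$
$B{\left(c \right)} = 2 c$
$w{\left(119 \right)} + B{\left(n{\left(-14,1 \right)} \right)} = \left(-5\right) 119 + 2 \left(8 - 14\right) = -595 + 2 \left(-6\right) = -595 - 12 = -607$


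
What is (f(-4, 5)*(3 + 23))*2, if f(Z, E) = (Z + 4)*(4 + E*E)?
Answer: 0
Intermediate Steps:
f(Z, E) = (4 + Z)*(4 + E²)
(f(-4, 5)*(3 + 23))*2 = ((16 + 4*(-4) + 4*5² - 4*5²)*(3 + 23))*2 = ((16 - 16 + 4*25 - 4*25)*26)*2 = ((16 - 16 + 100 - 100)*26)*2 = (0*26)*2 = 0*2 = 0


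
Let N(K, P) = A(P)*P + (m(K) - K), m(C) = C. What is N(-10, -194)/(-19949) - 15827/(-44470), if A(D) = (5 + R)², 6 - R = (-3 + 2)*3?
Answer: 2006660103/887132030 ≈ 2.2620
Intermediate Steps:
R = 9 (R = 6 - (-3 + 2)*3 = 6 - (-1)*3 = 6 - 1*(-3) = 6 + 3 = 9)
A(D) = 196 (A(D) = (5 + 9)² = 14² = 196)
N(K, P) = 196*P (N(K, P) = 196*P + (K - K) = 196*P + 0 = 196*P)
N(-10, -194)/(-19949) - 15827/(-44470) = (196*(-194))/(-19949) - 15827/(-44470) = -38024*(-1/19949) - 15827*(-1/44470) = 38024/19949 + 15827/44470 = 2006660103/887132030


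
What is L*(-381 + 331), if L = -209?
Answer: 10450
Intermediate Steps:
L*(-381 + 331) = -209*(-381 + 331) = -209*(-50) = 10450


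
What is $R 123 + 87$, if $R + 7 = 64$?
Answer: $7098$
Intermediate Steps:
$R = 57$ ($R = -7 + 64 = 57$)
$R 123 + 87 = 57 \cdot 123 + 87 = 7011 + 87 = 7098$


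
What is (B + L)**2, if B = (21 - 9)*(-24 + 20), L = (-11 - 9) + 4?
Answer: 4096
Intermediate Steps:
L = -16 (L = -20 + 4 = -16)
B = -48 (B = 12*(-4) = -48)
(B + L)**2 = (-48 - 16)**2 = (-64)**2 = 4096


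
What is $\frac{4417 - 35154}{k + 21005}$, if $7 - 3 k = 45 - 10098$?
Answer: $- \frac{92211}{73075} \approx -1.2619$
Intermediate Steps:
$k = \frac{10060}{3}$ ($k = \frac{7}{3} - \frac{45 - 10098}{3} = \frac{7}{3} - -3351 = \frac{7}{3} + 3351 = \frac{10060}{3} \approx 3353.3$)
$\frac{4417 - 35154}{k + 21005} = \frac{4417 - 35154}{\frac{10060}{3} + 21005} = - \frac{30737}{\frac{73075}{3}} = \left(-30737\right) \frac{3}{73075} = - \frac{92211}{73075}$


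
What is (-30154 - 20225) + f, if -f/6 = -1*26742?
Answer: 110073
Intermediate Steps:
f = 160452 (f = -(-6)*26742 = -6*(-26742) = 160452)
(-30154 - 20225) + f = (-30154 - 20225) + 160452 = -50379 + 160452 = 110073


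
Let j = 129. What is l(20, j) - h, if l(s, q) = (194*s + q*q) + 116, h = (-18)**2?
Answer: 20313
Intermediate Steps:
h = 324
l(s, q) = 116 + q**2 + 194*s (l(s, q) = (194*s + q**2) + 116 = (q**2 + 194*s) + 116 = 116 + q**2 + 194*s)
l(20, j) - h = (116 + 129**2 + 194*20) - 1*324 = (116 + 16641 + 3880) - 324 = 20637 - 324 = 20313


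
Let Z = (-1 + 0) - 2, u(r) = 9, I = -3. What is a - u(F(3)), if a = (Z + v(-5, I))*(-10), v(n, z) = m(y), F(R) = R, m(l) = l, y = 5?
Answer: -29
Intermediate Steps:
v(n, z) = 5
Z = -3 (Z = -1 - 2 = -3)
a = -20 (a = (-3 + 5)*(-10) = 2*(-10) = -20)
a - u(F(3)) = -20 - 1*9 = -20 - 9 = -29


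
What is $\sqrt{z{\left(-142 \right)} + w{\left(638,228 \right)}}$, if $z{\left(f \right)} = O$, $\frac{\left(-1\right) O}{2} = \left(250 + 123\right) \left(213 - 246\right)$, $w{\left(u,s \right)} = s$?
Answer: $\sqrt{24846} \approx 157.63$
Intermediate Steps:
$O = 24618$ ($O = - 2 \left(250 + 123\right) \left(213 - 246\right) = - 2 \cdot 373 \left(-33\right) = \left(-2\right) \left(-12309\right) = 24618$)
$z{\left(f \right)} = 24618$
$\sqrt{z{\left(-142 \right)} + w{\left(638,228 \right)}} = \sqrt{24618 + 228} = \sqrt{24846}$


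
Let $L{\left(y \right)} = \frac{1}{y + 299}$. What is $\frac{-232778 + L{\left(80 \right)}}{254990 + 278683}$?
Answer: $- \frac{88222861}{202262067} \approx -0.43618$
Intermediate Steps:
$L{\left(y \right)} = \frac{1}{299 + y}$
$\frac{-232778 + L{\left(80 \right)}}{254990 + 278683} = \frac{-232778 + \frac{1}{299 + 80}}{254990 + 278683} = \frac{-232778 + \frac{1}{379}}{533673} = \left(-232778 + \frac{1}{379}\right) \frac{1}{533673} = \left(- \frac{88222861}{379}\right) \frac{1}{533673} = - \frac{88222861}{202262067}$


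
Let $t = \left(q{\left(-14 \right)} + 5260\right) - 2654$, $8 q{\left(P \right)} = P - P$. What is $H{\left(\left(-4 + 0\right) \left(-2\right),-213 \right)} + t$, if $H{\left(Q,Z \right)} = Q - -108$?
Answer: $2722$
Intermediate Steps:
$q{\left(P \right)} = 0$ ($q{\left(P \right)} = \frac{P - P}{8} = \frac{1}{8} \cdot 0 = 0$)
$H{\left(Q,Z \right)} = 108 + Q$ ($H{\left(Q,Z \right)} = Q + 108 = 108 + Q$)
$t = 2606$ ($t = \left(0 + 5260\right) - 2654 = 5260 - 2654 = 2606$)
$H{\left(\left(-4 + 0\right) \left(-2\right),-213 \right)} + t = \left(108 + \left(-4 + 0\right) \left(-2\right)\right) + 2606 = \left(108 - -8\right) + 2606 = \left(108 + 8\right) + 2606 = 116 + 2606 = 2722$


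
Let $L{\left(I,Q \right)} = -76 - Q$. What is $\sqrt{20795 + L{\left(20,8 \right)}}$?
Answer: $\sqrt{20711} \approx 143.91$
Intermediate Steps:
$\sqrt{20795 + L{\left(20,8 \right)}} = \sqrt{20795 - 84} = \sqrt{20711}$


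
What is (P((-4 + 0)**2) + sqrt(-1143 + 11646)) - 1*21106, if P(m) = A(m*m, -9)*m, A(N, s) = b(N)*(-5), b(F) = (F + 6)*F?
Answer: -5386866 + 3*sqrt(1167) ≈ -5.3868e+6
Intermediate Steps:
b(F) = F*(6 + F) (b(F) = (6 + F)*F = F*(6 + F))
A(N, s) = -5*N*(6 + N) (A(N, s) = (N*(6 + N))*(-5) = -5*N*(6 + N))
P(m) = -5*m**3*(6 + m**2) (P(m) = (-5*m*m*(6 + m*m))*m = (-5*m**2*(6 + m**2))*m = -5*m**3*(6 + m**2))
(P((-4 + 0)**2) + sqrt(-1143 + 11646)) - 1*21106 = (5*((-4 + 0)**2)**3*(-6 - ((-4 + 0)**2)**2) + sqrt(-1143 + 11646)) - 1*21106 = (5*((-4)**2)**3*(-6 - ((-4)**2)**2) + sqrt(10503)) - 21106 = (5*16**3*(-6 - 1*16**2) + 3*sqrt(1167)) - 21106 = (5*4096*(-6 - 1*256) + 3*sqrt(1167)) - 21106 = (5*4096*(-6 - 256) + 3*sqrt(1167)) - 21106 = (5*4096*(-262) + 3*sqrt(1167)) - 21106 = (-5365760 + 3*sqrt(1167)) - 21106 = -5386866 + 3*sqrt(1167)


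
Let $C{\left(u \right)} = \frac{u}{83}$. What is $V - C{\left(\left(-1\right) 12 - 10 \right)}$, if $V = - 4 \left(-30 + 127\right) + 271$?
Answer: $- \frac{9689}{83} \approx -116.73$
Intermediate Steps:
$C{\left(u \right)} = \frac{u}{83}$ ($C{\left(u \right)} = u \frac{1}{83} = \frac{u}{83}$)
$V = -117$ ($V = \left(-4\right) 97 + 271 = -388 + 271 = -117$)
$V - C{\left(\left(-1\right) 12 - 10 \right)} = -117 - \frac{\left(-1\right) 12 - 10}{83} = -117 - \frac{-12 - 10}{83} = -117 - \frac{1}{83} \left(-22\right) = -117 - - \frac{22}{83} = -117 + \frac{22}{83} = - \frac{9689}{83}$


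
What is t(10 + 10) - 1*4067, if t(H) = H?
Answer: -4047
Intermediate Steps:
t(10 + 10) - 1*4067 = (10 + 10) - 1*4067 = 20 - 4067 = -4047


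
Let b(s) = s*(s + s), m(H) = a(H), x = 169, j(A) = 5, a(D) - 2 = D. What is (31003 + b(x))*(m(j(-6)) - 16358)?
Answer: -1440931875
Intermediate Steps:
a(D) = 2 + D
m(H) = 2 + H
b(s) = 2*s**2 (b(s) = s*(2*s) = 2*s**2)
(31003 + b(x))*(m(j(-6)) - 16358) = (31003 + 2*169**2)*((2 + 5) - 16358) = (31003 + 2*28561)*(7 - 16358) = (31003 + 57122)*(-16351) = 88125*(-16351) = -1440931875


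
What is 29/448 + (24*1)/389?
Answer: 22033/174272 ≈ 0.12643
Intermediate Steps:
29/448 + (24*1)/389 = 29*(1/448) + 24*(1/389) = 29/448 + 24/389 = 22033/174272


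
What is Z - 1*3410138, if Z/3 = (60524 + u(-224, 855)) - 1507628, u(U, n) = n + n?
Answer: -7746320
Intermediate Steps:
u(U, n) = 2*n
Z = -4336182 (Z = 3*((60524 + 2*855) - 1507628) = 3*((60524 + 1710) - 1507628) = 3*(62234 - 1507628) = 3*(-1445394) = -4336182)
Z - 1*3410138 = -4336182 - 1*3410138 = -4336182 - 3410138 = -7746320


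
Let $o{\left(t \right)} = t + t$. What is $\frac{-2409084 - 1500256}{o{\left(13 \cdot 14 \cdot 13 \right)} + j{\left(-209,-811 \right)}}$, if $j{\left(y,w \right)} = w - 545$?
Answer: $- \frac{977335}{844} \approx -1158.0$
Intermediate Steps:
$j{\left(y,w \right)} = -545 + w$ ($j{\left(y,w \right)} = w - 545 = -545 + w$)
$o{\left(t \right)} = 2 t$
$\frac{-2409084 - 1500256}{o{\left(13 \cdot 14 \cdot 13 \right)} + j{\left(-209,-811 \right)}} = \frac{-2409084 - 1500256}{2 \cdot 13 \cdot 14 \cdot 13 - 1356} = - \frac{3909340}{2 \cdot 182 \cdot 13 - 1356} = - \frac{3909340}{2 \cdot 2366 - 1356} = - \frac{3909340}{4732 - 1356} = - \frac{3909340}{3376} = \left(-3909340\right) \frac{1}{3376} = - \frac{977335}{844}$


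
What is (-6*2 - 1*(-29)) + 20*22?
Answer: 457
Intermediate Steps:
(-6*2 - 1*(-29)) + 20*22 = (-12 + 29) + 440 = 17 + 440 = 457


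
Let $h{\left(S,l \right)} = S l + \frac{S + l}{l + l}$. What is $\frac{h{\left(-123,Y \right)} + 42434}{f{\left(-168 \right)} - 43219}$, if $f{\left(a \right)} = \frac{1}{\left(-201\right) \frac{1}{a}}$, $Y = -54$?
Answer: $- \frac{118375265}{104242212} \approx -1.1356$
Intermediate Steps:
$f{\left(a \right)} = - \frac{a}{201}$
$h{\left(S,l \right)} = S l + \frac{S + l}{2 l}$
$\frac{h{\left(-123,Y \right)} + 42434}{f{\left(-168 \right)} - 43219} = \frac{\left(\frac{1}{2} - -6642 + \frac{1}{2} \left(-123\right) \frac{1}{-54}\right) + 42434}{\left(- \frac{1}{201}\right) \left(-168\right) - 43219} = \frac{\left(\frac{1}{2} + 6642 + \frac{1}{2} \left(-123\right) \left(- \frac{1}{54}\right)\right) + 42434}{\frac{56}{67} - 43219} = \frac{\left(\frac{1}{2} + 6642 + \frac{41}{36}\right) + 42434}{- \frac{2895617}{67}} = \left(\frac{239171}{36} + 42434\right) \left(- \frac{67}{2895617}\right) = \frac{1766795}{36} \left(- \frac{67}{2895617}\right) = - \frac{118375265}{104242212}$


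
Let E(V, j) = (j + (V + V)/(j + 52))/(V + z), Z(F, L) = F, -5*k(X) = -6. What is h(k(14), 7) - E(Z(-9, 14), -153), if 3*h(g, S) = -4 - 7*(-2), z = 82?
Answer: 120035/22119 ≈ 5.4268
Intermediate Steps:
k(X) = 6/5 (k(X) = -1/5*(-6) = 6/5)
h(g, S) = 10/3 (h(g, S) = (-4 - 7*(-2))/3 = (-4 + 14)/3 = (1/3)*10 = 10/3)
E(V, j) = (j + 2*V/(52 + j))/(82 + V) (E(V, j) = (j + (V + V)/(j + 52))/(V + 82) = (j + (2*V)/(52 + j))/(82 + V) = (j + 2*V/(52 + j))/(82 + V))
h(k(14), 7) - E(Z(-9, 14), -153) = 10/3 - ((-153)**2 + 2*(-9) + 52*(-153))/(4264 + 52*(-9) + 82*(-153) - 9*(-153)) = 10/3 - (23409 - 18 - 7956)/(4264 - 468 - 12546 + 1377) = 10/3 - 15435/(-7373) = 10/3 - (-1)*15435/7373 = 10/3 - 1*(-15435/7373) = 10/3 + 15435/7373 = 120035/22119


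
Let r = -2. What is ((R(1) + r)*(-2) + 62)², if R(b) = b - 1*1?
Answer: 4356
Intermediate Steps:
R(b) = -1 + b (R(b) = b - 1 = -1 + b)
((R(1) + r)*(-2) + 62)² = (((-1 + 1) - 2)*(-2) + 62)² = ((0 - 2)*(-2) + 62)² = (-2*(-2) + 62)² = (4 + 62)² = 66² = 4356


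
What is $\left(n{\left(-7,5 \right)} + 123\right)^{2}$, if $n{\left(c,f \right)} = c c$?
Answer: $29584$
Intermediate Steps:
$n{\left(c,f \right)} = c^{2}$
$\left(n{\left(-7,5 \right)} + 123\right)^{2} = \left(\left(-7\right)^{2} + 123\right)^{2} = \left(49 + 123\right)^{2} = 172^{2} = 29584$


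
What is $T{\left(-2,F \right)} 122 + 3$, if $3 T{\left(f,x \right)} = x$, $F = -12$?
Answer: $-485$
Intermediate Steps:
$T{\left(f,x \right)} = \frac{x}{3}$
$T{\left(-2,F \right)} 122 + 3 = \frac{1}{3} \left(-12\right) 122 + 3 = \left(-4\right) 122 + 3 = -488 + 3 = -485$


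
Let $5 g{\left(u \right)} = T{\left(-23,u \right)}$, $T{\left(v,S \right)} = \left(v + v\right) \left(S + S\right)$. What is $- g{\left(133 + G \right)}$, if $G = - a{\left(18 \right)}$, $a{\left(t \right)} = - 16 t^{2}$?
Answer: $\frac{489164}{5} \approx 97833.0$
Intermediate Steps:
$T{\left(v,S \right)} = 4 S v$ ($T{\left(v,S \right)} = 2 v 2 S = 4 S v$)
$G = 5184$ ($G = - \left(-16\right) 18^{2} = - \left(-16\right) 324 = \left(-1\right) \left(-5184\right) = 5184$)
$g{\left(u \right)} = - \frac{92 u}{5}$ ($g{\left(u \right)} = \frac{4 u \left(-23\right)}{5} = \frac{\left(-92\right) u}{5} = - \frac{92 u}{5}$)
$- g{\left(133 + G \right)} = - \frac{\left(-92\right) \left(133 + 5184\right)}{5} = - \frac{\left(-92\right) 5317}{5} = \left(-1\right) \left(- \frac{489164}{5}\right) = \frac{489164}{5}$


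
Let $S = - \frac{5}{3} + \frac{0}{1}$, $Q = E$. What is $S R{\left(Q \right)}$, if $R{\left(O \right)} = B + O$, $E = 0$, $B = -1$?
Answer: $\frac{5}{3} \approx 1.6667$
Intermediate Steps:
$Q = 0$
$R{\left(O \right)} = -1 + O$
$S = - \frac{5}{3}$ ($S = \left(-5\right) \frac{1}{3} + 0 \cdot 1 = - \frac{5}{3} + 0 = - \frac{5}{3} \approx -1.6667$)
$S R{\left(Q \right)} = - \frac{5 \left(-1 + 0\right)}{3} = \left(- \frac{5}{3}\right) \left(-1\right) = \frac{5}{3}$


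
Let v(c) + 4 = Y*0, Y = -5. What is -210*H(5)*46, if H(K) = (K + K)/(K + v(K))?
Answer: -96600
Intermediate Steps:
v(c) = -4 (v(c) = -4 - 5*0 = -4 + 0 = -4)
H(K) = 2*K/(-4 + K) (H(K) = (K + K)/(K - 4) = (2*K)/(-4 + K) = 2*K/(-4 + K))
-210*H(5)*46 = -420*5/(-4 + 5)*46 = -420*5/1*46 = -420*5*46 = -210*10*46 = -2100*46 = -96600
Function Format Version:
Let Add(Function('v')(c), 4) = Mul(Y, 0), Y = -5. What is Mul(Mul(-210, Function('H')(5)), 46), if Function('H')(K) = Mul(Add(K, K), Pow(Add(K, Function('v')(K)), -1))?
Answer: -96600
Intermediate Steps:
Function('v')(c) = -4 (Function('v')(c) = Add(-4, Mul(-5, 0)) = Add(-4, 0) = -4)
Function('H')(K) = Mul(2, K, Pow(Add(-4, K), -1)) (Function('H')(K) = Mul(Add(K, K), Pow(Add(K, -4), -1)) = Mul(Mul(2, K), Pow(Add(-4, K), -1)) = Mul(2, K, Pow(Add(-4, K), -1)))
Mul(Mul(-210, Function('H')(5)), 46) = Mul(Mul(-210, Mul(2, 5, Pow(Add(-4, 5), -1))), 46) = Mul(Mul(-210, Mul(2, 5, Pow(1, -1))), 46) = Mul(Mul(-210, Mul(2, 5, 1)), 46) = Mul(Mul(-210, 10), 46) = Mul(-2100, 46) = -96600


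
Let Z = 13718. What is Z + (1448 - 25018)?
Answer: -9852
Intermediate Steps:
Z + (1448 - 25018) = 13718 + (1448 - 25018) = 13718 - 23570 = -9852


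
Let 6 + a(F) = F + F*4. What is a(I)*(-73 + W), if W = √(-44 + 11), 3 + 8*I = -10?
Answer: 8249/8 - 113*I*√33/8 ≈ 1031.1 - 81.142*I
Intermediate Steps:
I = -13/8 (I = -3/8 + (⅛)*(-10) = -3/8 - 5/4 = -13/8 ≈ -1.6250)
W = I*√33 (W = √(-33) = I*√33 ≈ 5.7446*I)
a(F) = -6 + 5*F (a(F) = -6 + (F + F*4) = -6 + (F + 4*F) = -6 + 5*F)
a(I)*(-73 + W) = (-6 + 5*(-13/8))*(-73 + I*√33) = (-6 - 65/8)*(-73 + I*√33) = -113*(-73 + I*√33)/8 = 8249/8 - 113*I*√33/8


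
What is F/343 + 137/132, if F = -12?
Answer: 45407/45276 ≈ 1.0029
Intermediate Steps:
F/343 + 137/132 = -12/343 + 137/132 = 45407/45276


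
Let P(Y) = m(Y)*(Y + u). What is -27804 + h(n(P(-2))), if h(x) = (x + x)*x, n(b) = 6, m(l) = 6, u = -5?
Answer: -27732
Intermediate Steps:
P(Y) = -30 + 6*Y (P(Y) = 6*(Y - 5) = 6*(-5 + Y) = -30 + 6*Y)
h(x) = 2*x² (h(x) = (2*x)*x = 2*x²)
-27804 + h(n(P(-2))) = -27804 + 2*6² = -27804 + 2*36 = -27804 + 72 = -27732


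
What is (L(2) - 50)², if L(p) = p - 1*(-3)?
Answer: 2025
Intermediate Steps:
L(p) = 3 + p (L(p) = p + 3 = 3 + p)
(L(2) - 50)² = ((3 + 2) - 50)² = (5 - 50)² = (-45)² = 2025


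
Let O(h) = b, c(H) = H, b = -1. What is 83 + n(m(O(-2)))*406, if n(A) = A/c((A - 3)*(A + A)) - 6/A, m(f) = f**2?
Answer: -4909/2 ≈ -2454.5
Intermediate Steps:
O(h) = -1
n(A) = 1/(2*(-3 + A)) - 6/A (n(A) = A/(((A - 3)*(A + A))) - 6/A = A/(((-3 + A)*(2*A))) - 6/A = A/((2*A*(-3 + A))) - 6/A = A*(1/(2*A*(-3 + A))) - 6/A = 1/(2*(-3 + A)) - 6/A)
83 + n(m(O(-2)))*406 = 83 + ((36 - 11*(-1)**2)/(2*((-1)**2)*(-3 + (-1)**2)))*406 = 83 + ((1/2)*(36 - 11*1)/(1*(-3 + 1)))*406 = 83 + ((1/2)*1*(36 - 11)/(-2))*406 = 83 + ((1/2)*1*(-1/2)*25)*406 = 83 - 25/4*406 = 83 - 5075/2 = -4909/2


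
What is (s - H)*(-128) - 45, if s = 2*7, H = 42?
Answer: 3539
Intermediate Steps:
s = 14
(s - H)*(-128) - 45 = (14 - 1*42)*(-128) - 45 = (14 - 42)*(-128) - 45 = -28*(-128) - 45 = 3584 - 45 = 3539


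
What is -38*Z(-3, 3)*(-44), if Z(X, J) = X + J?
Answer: 0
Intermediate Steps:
Z(X, J) = J + X
-38*Z(-3, 3)*(-44) = -38*(3 - 3)*(-44) = -38*0*(-44) = 0*(-44) = 0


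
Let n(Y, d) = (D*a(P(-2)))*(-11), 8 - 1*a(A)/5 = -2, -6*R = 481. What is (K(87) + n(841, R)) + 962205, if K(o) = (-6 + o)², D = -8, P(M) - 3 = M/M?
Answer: 973166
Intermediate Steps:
P(M) = 4 (P(M) = 3 + M/M = 3 + 1 = 4)
R = -481/6 (R = -⅙*481 = -481/6 ≈ -80.167)
a(A) = 50 (a(A) = 40 - 5*(-2) = 40 + 10 = 50)
n(Y, d) = 4400 (n(Y, d) = -8*50*(-11) = -400*(-11) = 4400)
(K(87) + n(841, R)) + 962205 = ((-6 + 87)² + 4400) + 962205 = (81² + 4400) + 962205 = (6561 + 4400) + 962205 = 10961 + 962205 = 973166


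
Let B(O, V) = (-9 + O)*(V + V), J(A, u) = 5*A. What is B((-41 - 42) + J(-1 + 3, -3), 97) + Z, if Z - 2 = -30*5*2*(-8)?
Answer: -13506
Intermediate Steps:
B(O, V) = 2*V*(-9 + O) (B(O, V) = (-9 + O)*(2*V) = 2*V*(-9 + O))
Z = 2402 (Z = 2 - 30*5*2*(-8) = 2 - 300*(-8) = 2 - 30*(-80) = 2 + 2400 = 2402)
B((-41 - 42) + J(-1 + 3, -3), 97) + Z = 2*97*(-9 + ((-41 - 42) + 5*(-1 + 3))) + 2402 = 2*97*(-9 + (-83 + 5*2)) + 2402 = 2*97*(-9 + (-83 + 10)) + 2402 = 2*97*(-9 - 73) + 2402 = 2*97*(-82) + 2402 = -15908 + 2402 = -13506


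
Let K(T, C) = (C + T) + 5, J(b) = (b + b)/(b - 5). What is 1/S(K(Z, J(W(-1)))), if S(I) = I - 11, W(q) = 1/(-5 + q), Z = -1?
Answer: -31/215 ≈ -0.14419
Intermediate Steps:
J(b) = 2*b/(-5 + b) (J(b) = (2*b)/(-5 + b) = 2*b/(-5 + b))
K(T, C) = 5 + C + T
S(I) = -11 + I
1/S(K(Z, J(W(-1)))) = 1/(-11 + (5 + 2/((-5 - 1)*(-5 + 1/(-5 - 1))) - 1)) = 1/(-11 + (5 + 2/(-6*(-5 + 1/(-6))) - 1)) = 1/(-11 + (5 + 2*(-1/6)/(-5 - 1/6) - 1)) = 1/(-11 + (5 + 2*(-1/6)/(-31/6) - 1)) = 1/(-11 + (5 + 2*(-1/6)*(-6/31) - 1)) = 1/(-11 + (5 + 2/31 - 1)) = 1/(-11 + 126/31) = 1/(-215/31) = -31/215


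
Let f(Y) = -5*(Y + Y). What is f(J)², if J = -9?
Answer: 8100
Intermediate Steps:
f(Y) = -10*Y
f(J)² = (-10*(-9))² = 90² = 8100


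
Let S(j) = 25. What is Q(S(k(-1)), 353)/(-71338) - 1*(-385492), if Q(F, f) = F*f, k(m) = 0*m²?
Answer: 27500219471/71338 ≈ 3.8549e+5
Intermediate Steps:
k(m) = 0
Q(S(k(-1)), 353)/(-71338) - 1*(-385492) = (25*353)/(-71338) - 1*(-385492) = 8825*(-1/71338) + 385492 = -8825/71338 + 385492 = 27500219471/71338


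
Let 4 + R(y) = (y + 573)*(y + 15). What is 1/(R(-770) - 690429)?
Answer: -1/541698 ≈ -1.8460e-6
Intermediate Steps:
R(y) = -4 + (15 + y)*(573 + y) (R(y) = -4 + (y + 573)*(y + 15) = -4 + (573 + y)*(15 + y) = -4 + (15 + y)*(573 + y))
1/(R(-770) - 690429) = 1/((8591 + (-770)² + 588*(-770)) - 690429) = 1/((8591 + 592900 - 452760) - 690429) = 1/(148731 - 690429) = 1/(-541698) = -1/541698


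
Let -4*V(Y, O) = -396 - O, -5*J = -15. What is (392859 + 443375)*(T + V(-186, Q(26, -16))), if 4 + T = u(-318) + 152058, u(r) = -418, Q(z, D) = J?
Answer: 253773186331/2 ≈ 1.2689e+11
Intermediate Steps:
J = 3 (J = -1/5*(-15) = 3)
Q(z, D) = 3
T = 151636 (T = -4 + (-418 + 152058) = -4 + 151640 = 151636)
V(Y, O) = 99 + O/4 (V(Y, O) = -(-396 - O)/4 = 99 + O/4)
(392859 + 443375)*(T + V(-186, Q(26, -16))) = (392859 + 443375)*(151636 + (99 + (1/4)*3)) = 836234*(151636 + (99 + 3/4)) = 836234*(151636 + 399/4) = 836234*(606943/4) = 253773186331/2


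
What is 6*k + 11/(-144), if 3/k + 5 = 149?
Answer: 7/144 ≈ 0.048611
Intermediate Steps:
k = 1/48 (k = 3/(-5 + 149) = 3/144 = 3*(1/144) = 1/48 ≈ 0.020833)
6*k + 11/(-144) = 6*(1/48) + 11/(-144) = ⅛ + 11*(-1/144) = ⅛ - 11/144 = 7/144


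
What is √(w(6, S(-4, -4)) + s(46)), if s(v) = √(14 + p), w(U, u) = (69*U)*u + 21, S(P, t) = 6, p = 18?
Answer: √(2505 + 4*√2) ≈ 50.106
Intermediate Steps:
w(U, u) = 21 + 69*U*u (w(U, u) = 69*U*u + 21 = 21 + 69*U*u)
s(v) = 4*√2 (s(v) = √(14 + 18) = √32 = 4*√2)
√(w(6, S(-4, -4)) + s(46)) = √((21 + 69*6*6) + 4*√2) = √((21 + 2484) + 4*√2) = √(2505 + 4*√2)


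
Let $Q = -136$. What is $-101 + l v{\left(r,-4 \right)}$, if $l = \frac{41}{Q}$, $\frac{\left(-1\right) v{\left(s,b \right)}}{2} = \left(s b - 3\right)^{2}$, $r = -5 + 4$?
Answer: $- \frac{6827}{68} \approx -100.4$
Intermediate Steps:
$r = -1$
$v{\left(s,b \right)} = - 2 \left(-3 + b s\right)^{2}$ ($v{\left(s,b \right)} = - 2 \left(s b - 3\right)^{2} = - 2 \left(b s - 3\right)^{2} = - 2 \left(-3 + b s\right)^{2}$)
$l = - \frac{41}{136}$ ($l = \frac{41}{-136} = 41 \left(- \frac{1}{136}\right) = - \frac{41}{136} \approx -0.30147$)
$-101 + l v{\left(r,-4 \right)} = -101 - \frac{41 \left(- 2 \left(-3 - -4\right)^{2}\right)}{136} = -101 - \frac{41 \left(- 2 \left(-3 + 4\right)^{2}\right)}{136} = -101 - \frac{41 \left(- 2 \cdot 1^{2}\right)}{136} = -101 - \frac{41 \left(\left(-2\right) 1\right)}{136} = -101 - - \frac{41}{68} = -101 + \frac{41}{68} = - \frac{6827}{68}$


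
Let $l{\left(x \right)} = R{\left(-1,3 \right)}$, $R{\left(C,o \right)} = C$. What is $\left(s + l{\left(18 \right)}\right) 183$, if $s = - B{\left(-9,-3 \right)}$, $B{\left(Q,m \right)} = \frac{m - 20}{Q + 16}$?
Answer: $\frac{2928}{7} \approx 418.29$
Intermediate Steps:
$l{\left(x \right)} = -1$
$B{\left(Q,m \right)} = \frac{-20 + m}{16 + Q}$
$s = \frac{23}{7}$ ($s = - \frac{-20 - 3}{16 - 9} = - \frac{-23}{7} = \left(-1\right) \left(- \frac{23}{7}\right) = \frac{23}{7} \approx 3.2857$)
$\left(s + l{\left(18 \right)}\right) 183 = \left(\frac{23}{7} - 1\right) 183 = \frac{16}{7} \cdot 183 = \frac{2928}{7}$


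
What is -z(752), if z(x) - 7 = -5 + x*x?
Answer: -565506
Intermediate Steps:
z(x) = 2 + x² (z(x) = 7 + (-5 + x*x) = 7 + (-5 + x²) = 2 + x²)
-z(752) = -(2 + 752²) = -(2 + 565504) = -1*565506 = -565506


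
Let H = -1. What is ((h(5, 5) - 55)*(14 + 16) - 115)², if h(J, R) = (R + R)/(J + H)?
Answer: 2856100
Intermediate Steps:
h(J, R) = 2*R/(-1 + J) (h(J, R) = (R + R)/(J - 1) = (2*R)/(-1 + J) = 2*R/(-1 + J))
((h(5, 5) - 55)*(14 + 16) - 115)² = ((2*5/(-1 + 5) - 55)*(14 + 16) - 115)² = ((2*5/4 - 55)*30 - 115)² = ((2*5*(¼) - 55)*30 - 115)² = ((5/2 - 55)*30 - 115)² = (-105/2*30 - 115)² = (-1575 - 115)² = (-1690)² = 2856100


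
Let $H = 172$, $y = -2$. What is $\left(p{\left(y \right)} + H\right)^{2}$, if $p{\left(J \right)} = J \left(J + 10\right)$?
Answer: $24336$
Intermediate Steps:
$p{\left(J \right)} = J \left(10 + J\right)$
$\left(p{\left(y \right)} + H\right)^{2} = \left(- 2 \left(10 - 2\right) + 172\right)^{2} = \left(\left(-2\right) 8 + 172\right)^{2} = \left(-16 + 172\right)^{2} = 156^{2} = 24336$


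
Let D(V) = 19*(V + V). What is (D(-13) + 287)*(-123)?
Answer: 25461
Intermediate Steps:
D(V) = 38*V (D(V) = 19*(2*V) = 38*V)
(D(-13) + 287)*(-123) = (38*(-13) + 287)*(-123) = (-494 + 287)*(-123) = -207*(-123) = 25461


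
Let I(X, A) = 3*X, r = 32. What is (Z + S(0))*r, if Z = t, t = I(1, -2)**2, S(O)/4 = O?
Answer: 288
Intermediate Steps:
S(O) = 4*O
t = 9 (t = (3*1)**2 = 3**2 = 9)
Z = 9
(Z + S(0))*r = (9 + 4*0)*32 = (9 + 0)*32 = 9*32 = 288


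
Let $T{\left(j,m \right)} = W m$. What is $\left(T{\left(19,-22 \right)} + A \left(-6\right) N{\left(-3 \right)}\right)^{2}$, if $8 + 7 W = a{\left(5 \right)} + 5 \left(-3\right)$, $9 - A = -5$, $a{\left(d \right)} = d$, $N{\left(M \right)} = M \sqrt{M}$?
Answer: $- \frac{9178272}{49} + 28512 i \sqrt{3} \approx -1.8731 \cdot 10^{5} + 49384.0 i$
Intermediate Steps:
$N{\left(M \right)} = M^{\frac{3}{2}}$
$A = 14$ ($A = 9 - -5 = 9 + 5 = 14$)
$W = - \frac{18}{7}$ ($W = - \frac{8}{7} + \frac{5 + 5 \left(-3\right)}{7} = - \frac{8}{7} + \frac{5 - 15}{7} = - \frac{8}{7} + \frac{1}{7} \left(-10\right) = - \frac{8}{7} - \frac{10}{7} = - \frac{18}{7} \approx -2.5714$)
$T{\left(j,m \right)} = - \frac{18 m}{7}$
$\left(T{\left(19,-22 \right)} + A \left(-6\right) N{\left(-3 \right)}\right)^{2} = \left(\left(- \frac{18}{7}\right) \left(-22\right) + 14 \left(-6\right) \left(-3\right)^{\frac{3}{2}}\right)^{2} = \left(\frac{396}{7} - 84 \left(- 3 i \sqrt{3}\right)\right)^{2} = \left(\frac{396}{7} + 252 i \sqrt{3}\right)^{2}$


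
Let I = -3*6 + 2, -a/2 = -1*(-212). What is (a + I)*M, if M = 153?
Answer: -67320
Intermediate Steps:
a = -424 (a = -(-2)*(-212) = -2*212 = -424)
I = -16 (I = -18 + 2 = -16)
(a + I)*M = (-424 - 16)*153 = -440*153 = -67320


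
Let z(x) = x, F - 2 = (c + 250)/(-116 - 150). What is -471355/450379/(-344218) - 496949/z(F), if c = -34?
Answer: -32425605046472199/77514279311 ≈ -4.1832e+5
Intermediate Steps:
F = 158/133 (F = 2 + (-34 + 250)/(-116 - 150) = 2 + 216/(-266) = 2 + 216*(-1/266) = 2 - 108/133 = 158/133 ≈ 1.1880)
-471355/450379/(-344218) - 496949/z(F) = -471355/450379/(-344218) - 496949/158/133 = -471355*1/450379*(-1/344218) - 496949*133/158 = -471355/450379*(-1/344218) - 66094217/158 = 471355/155028558622 - 66094217/158 = -32425605046472199/77514279311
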